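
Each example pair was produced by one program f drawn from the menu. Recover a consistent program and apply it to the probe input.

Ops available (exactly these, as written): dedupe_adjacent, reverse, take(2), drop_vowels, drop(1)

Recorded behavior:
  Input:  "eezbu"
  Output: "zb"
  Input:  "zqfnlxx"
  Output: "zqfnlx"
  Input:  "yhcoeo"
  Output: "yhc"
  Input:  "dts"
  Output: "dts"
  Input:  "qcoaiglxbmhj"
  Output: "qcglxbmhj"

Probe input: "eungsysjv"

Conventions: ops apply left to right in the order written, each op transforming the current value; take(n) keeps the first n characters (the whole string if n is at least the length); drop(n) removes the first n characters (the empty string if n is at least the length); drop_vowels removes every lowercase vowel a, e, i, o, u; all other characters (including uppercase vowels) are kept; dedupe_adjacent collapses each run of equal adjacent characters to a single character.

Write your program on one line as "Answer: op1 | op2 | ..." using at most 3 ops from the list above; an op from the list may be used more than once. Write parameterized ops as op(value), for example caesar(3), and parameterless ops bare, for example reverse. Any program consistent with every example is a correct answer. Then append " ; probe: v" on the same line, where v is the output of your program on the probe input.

dedupe_adjacent | drop_vowels ; probe: "ngsysjv"

Check, running the answer program on each example:
  "eezbu" -> "ezbu" -> "zb"
  "zqfnlxx" -> "zqfnlx" -> "zqfnlx"
  "yhcoeo" -> "yhcoeo" -> "yhc"
  "dts" -> "dts" -> "dts"
  "qcoaiglxbmhj" -> "qcoaiglxbmhj" -> "qcglxbmhj"
  probe: "eungsysjv" -> "eungsysjv" -> "ngsysjv"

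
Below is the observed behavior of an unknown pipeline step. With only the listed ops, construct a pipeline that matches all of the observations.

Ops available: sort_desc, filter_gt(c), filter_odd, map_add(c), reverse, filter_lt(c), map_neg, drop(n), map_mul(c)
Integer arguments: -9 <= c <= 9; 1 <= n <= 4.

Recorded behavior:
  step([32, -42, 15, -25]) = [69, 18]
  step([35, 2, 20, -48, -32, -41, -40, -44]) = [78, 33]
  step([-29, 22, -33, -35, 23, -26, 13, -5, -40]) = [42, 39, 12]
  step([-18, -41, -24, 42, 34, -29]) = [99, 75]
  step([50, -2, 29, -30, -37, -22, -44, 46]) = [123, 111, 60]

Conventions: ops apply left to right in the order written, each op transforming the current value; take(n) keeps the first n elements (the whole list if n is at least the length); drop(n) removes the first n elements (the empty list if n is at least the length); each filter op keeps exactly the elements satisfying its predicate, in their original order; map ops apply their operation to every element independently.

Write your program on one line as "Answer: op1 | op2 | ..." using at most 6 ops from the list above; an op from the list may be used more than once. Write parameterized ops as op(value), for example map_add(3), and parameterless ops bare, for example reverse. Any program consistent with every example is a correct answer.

map_add(-9) | sort_desc | map_mul(-3) | map_neg | filter_gt(5)

Check, running the answer program on each example:
  [32, -42, 15, -25] -> [23, -51, 6, -34] -> [23, 6, -34, -51] -> [-69, -18, 102, 153] -> [69, 18, -102, -153] -> [69, 18]
  [35, 2, 20, -48, -32, -41, -40, -44] -> [26, -7, 11, -57, -41, -50, -49, -53] -> [26, 11, -7, -41, -49, -50, -53, -57] -> [-78, -33, 21, 123, 147, 150, 159, 171] -> [78, 33, -21, -123, -147, -150, -159, -171] -> [78, 33]
  [-29, 22, -33, -35, 23, -26, 13, -5, -40] -> [-38, 13, -42, -44, 14, -35, 4, -14, -49] -> [14, 13, 4, -14, -35, -38, -42, -44, -49] -> [-42, -39, -12, 42, 105, 114, 126, 132, 147] -> [42, 39, 12, -42, -105, -114, -126, -132, -147] -> [42, 39, 12]
  [-18, -41, -24, 42, 34, -29] -> [-27, -50, -33, 33, 25, -38] -> [33, 25, -27, -33, -38, -50] -> [-99, -75, 81, 99, 114, 150] -> [99, 75, -81, -99, -114, -150] -> [99, 75]
  [50, -2, 29, -30, -37, -22, -44, 46] -> [41, -11, 20, -39, -46, -31, -53, 37] -> [41, 37, 20, -11, -31, -39, -46, -53] -> [-123, -111, -60, 33, 93, 117, 138, 159] -> [123, 111, 60, -33, -93, -117, -138, -159] -> [123, 111, 60]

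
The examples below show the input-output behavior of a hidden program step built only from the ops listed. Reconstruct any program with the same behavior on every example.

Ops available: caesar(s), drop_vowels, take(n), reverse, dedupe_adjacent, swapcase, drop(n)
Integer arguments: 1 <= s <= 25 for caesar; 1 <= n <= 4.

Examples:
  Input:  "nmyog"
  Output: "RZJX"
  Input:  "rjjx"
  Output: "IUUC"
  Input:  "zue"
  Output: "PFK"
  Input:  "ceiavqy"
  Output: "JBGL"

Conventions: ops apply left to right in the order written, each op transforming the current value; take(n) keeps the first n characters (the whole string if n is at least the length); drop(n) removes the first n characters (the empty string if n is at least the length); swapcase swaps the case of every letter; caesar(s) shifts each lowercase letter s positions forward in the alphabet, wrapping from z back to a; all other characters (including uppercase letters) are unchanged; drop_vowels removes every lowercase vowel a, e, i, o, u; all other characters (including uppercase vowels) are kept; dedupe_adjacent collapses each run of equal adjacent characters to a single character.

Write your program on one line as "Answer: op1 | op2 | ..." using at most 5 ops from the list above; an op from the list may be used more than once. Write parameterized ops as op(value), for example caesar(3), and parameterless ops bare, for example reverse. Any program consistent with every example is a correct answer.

caesar(11) | reverse | swapcase | take(4)

Check, running the answer program on each example:
  "nmyog" -> "yxjzr" -> "rzjxy" -> "RZJXY" -> "RZJX"
  "rjjx" -> "cuui" -> "iuuc" -> "IUUC" -> "IUUC"
  "zue" -> "kfp" -> "pfk" -> "PFK" -> "PFK"
  "ceiavqy" -> "nptlgbj" -> "jbgltpn" -> "JBGLTPN" -> "JBGL"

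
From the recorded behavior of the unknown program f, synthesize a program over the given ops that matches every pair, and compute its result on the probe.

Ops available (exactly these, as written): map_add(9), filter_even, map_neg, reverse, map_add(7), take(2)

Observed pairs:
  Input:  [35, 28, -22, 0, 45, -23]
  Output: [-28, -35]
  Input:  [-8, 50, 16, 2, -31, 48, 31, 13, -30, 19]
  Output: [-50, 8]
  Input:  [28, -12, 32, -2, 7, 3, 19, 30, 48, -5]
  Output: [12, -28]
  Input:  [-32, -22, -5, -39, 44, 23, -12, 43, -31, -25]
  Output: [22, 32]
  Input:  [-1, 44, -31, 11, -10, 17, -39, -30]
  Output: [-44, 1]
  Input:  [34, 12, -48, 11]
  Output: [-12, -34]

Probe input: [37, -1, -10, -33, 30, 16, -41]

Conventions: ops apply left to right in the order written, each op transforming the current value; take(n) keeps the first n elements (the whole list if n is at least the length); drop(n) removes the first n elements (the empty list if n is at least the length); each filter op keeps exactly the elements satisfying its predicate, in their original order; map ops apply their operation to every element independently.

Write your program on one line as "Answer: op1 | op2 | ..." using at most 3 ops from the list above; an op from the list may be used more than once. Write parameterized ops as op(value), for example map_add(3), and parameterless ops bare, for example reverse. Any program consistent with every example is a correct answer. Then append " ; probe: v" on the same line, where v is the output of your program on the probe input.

map_neg | take(2) | reverse ; probe: [1, -37]

Check, running the answer program on each example:
  [35, 28, -22, 0, 45, -23] -> [-35, -28, 22, 0, -45, 23] -> [-35, -28] -> [-28, -35]
  [-8, 50, 16, 2, -31, 48, 31, 13, -30, 19] -> [8, -50, -16, -2, 31, -48, -31, -13, 30, -19] -> [8, -50] -> [-50, 8]
  [28, -12, 32, -2, 7, 3, 19, 30, 48, -5] -> [-28, 12, -32, 2, -7, -3, -19, -30, -48, 5] -> [-28, 12] -> [12, -28]
  [-32, -22, -5, -39, 44, 23, -12, 43, -31, -25] -> [32, 22, 5, 39, -44, -23, 12, -43, 31, 25] -> [32, 22] -> [22, 32]
  [-1, 44, -31, 11, -10, 17, -39, -30] -> [1, -44, 31, -11, 10, -17, 39, 30] -> [1, -44] -> [-44, 1]
  [34, 12, -48, 11] -> [-34, -12, 48, -11] -> [-34, -12] -> [-12, -34]
  probe: [37, -1, -10, -33, 30, 16, -41] -> [-37, 1, 10, 33, -30, -16, 41] -> [-37, 1] -> [1, -37]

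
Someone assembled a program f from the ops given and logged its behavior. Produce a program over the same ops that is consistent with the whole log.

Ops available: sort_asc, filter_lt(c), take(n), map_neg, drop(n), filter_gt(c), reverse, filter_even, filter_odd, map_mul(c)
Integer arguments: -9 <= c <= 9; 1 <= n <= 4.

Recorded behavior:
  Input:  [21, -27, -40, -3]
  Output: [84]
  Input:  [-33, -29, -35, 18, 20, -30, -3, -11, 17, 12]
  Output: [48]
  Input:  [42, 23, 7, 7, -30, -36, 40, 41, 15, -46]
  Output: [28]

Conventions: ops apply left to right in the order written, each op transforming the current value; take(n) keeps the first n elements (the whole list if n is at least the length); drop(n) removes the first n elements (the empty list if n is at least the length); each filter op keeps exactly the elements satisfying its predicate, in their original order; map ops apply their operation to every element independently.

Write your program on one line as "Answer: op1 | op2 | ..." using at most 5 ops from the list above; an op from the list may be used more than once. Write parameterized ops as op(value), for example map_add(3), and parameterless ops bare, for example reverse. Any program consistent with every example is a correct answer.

reverse | map_mul(4) | sort_asc | filter_gt(7) | take(1)

Check, running the answer program on each example:
  [21, -27, -40, -3] -> [-3, -40, -27, 21] -> [-12, -160, -108, 84] -> [-160, -108, -12, 84] -> [84] -> [84]
  [-33, -29, -35, 18, 20, -30, -3, -11, 17, 12] -> [12, 17, -11, -3, -30, 20, 18, -35, -29, -33] -> [48, 68, -44, -12, -120, 80, 72, -140, -116, -132] -> [-140, -132, -120, -116, -44, -12, 48, 68, 72, 80] -> [48, 68, 72, 80] -> [48]
  [42, 23, 7, 7, -30, -36, 40, 41, 15, -46] -> [-46, 15, 41, 40, -36, -30, 7, 7, 23, 42] -> [-184, 60, 164, 160, -144, -120, 28, 28, 92, 168] -> [-184, -144, -120, 28, 28, 60, 92, 160, 164, 168] -> [28, 28, 60, 92, 160, 164, 168] -> [28]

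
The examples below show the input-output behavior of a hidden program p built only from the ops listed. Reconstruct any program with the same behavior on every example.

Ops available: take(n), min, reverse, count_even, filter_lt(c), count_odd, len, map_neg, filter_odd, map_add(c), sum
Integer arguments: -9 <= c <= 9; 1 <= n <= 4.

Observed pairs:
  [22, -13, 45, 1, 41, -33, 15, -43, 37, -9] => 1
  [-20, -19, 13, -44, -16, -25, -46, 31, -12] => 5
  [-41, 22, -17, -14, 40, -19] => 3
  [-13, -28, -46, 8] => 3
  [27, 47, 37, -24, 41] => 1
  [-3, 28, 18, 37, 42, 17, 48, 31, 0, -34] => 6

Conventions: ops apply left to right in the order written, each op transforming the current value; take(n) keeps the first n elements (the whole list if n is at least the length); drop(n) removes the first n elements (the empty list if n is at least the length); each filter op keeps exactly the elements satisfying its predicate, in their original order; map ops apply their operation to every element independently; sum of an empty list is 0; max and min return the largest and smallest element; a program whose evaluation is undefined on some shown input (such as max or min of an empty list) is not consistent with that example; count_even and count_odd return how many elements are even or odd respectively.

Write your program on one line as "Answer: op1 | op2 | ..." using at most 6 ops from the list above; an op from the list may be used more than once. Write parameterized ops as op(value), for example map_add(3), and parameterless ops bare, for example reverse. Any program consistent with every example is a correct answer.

map_neg | map_add(5) | reverse | filter_odd | len

Check, running the answer program on each example:
  [22, -13, 45, 1, 41, -33, 15, -43, 37, -9] -> [-22, 13, -45, -1, -41, 33, -15, 43, -37, 9] -> [-17, 18, -40, 4, -36, 38, -10, 48, -32, 14] -> [14, -32, 48, -10, 38, -36, 4, -40, 18, -17] -> [-17] -> 1
  [-20, -19, 13, -44, -16, -25, -46, 31, -12] -> [20, 19, -13, 44, 16, 25, 46, -31, 12] -> [25, 24, -8, 49, 21, 30, 51, -26, 17] -> [17, -26, 51, 30, 21, 49, -8, 24, 25] -> [17, 51, 21, 49, 25] -> 5
  [-41, 22, -17, -14, 40, -19] -> [41, -22, 17, 14, -40, 19] -> [46, -17, 22, 19, -35, 24] -> [24, -35, 19, 22, -17, 46] -> [-35, 19, -17] -> 3
  [-13, -28, -46, 8] -> [13, 28, 46, -8] -> [18, 33, 51, -3] -> [-3, 51, 33, 18] -> [-3, 51, 33] -> 3
  [27, 47, 37, -24, 41] -> [-27, -47, -37, 24, -41] -> [-22, -42, -32, 29, -36] -> [-36, 29, -32, -42, -22] -> [29] -> 1
  [-3, 28, 18, 37, 42, 17, 48, 31, 0, -34] -> [3, -28, -18, -37, -42, -17, -48, -31, 0, 34] -> [8, -23, -13, -32, -37, -12, -43, -26, 5, 39] -> [39, 5, -26, -43, -12, -37, -32, -13, -23, 8] -> [39, 5, -43, -37, -13, -23] -> 6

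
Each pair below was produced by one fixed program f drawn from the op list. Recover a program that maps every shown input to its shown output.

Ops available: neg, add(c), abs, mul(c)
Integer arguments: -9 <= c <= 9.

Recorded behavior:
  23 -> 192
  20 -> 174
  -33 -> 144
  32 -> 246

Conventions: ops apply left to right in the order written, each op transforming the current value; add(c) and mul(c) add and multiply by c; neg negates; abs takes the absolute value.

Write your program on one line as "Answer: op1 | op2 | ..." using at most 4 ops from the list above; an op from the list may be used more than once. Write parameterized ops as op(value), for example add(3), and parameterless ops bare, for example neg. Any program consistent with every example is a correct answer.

add(9) | mul(-6) | abs

Check, running the answer program on each example:
  23 -> 32 -> -192 -> 192
  20 -> 29 -> -174 -> 174
  -33 -> -24 -> 144 -> 144
  32 -> 41 -> -246 -> 246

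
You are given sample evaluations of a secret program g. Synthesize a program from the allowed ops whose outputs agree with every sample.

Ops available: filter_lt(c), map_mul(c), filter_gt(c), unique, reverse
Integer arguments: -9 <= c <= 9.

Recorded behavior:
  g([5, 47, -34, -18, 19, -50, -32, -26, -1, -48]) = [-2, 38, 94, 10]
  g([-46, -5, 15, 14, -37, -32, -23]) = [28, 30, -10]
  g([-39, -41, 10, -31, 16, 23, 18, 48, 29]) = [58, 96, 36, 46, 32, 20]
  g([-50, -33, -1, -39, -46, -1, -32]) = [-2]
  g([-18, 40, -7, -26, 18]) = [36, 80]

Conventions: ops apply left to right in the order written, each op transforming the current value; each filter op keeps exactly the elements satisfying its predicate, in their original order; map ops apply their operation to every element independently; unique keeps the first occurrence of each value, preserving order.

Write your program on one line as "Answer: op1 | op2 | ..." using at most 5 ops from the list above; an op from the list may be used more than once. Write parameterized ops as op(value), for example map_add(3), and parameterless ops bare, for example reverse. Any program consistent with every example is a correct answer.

filter_gt(-7) | unique | map_mul(2) | reverse

Check, running the answer program on each example:
  [5, 47, -34, -18, 19, -50, -32, -26, -1, -48] -> [5, 47, 19, -1] -> [5, 47, 19, -1] -> [10, 94, 38, -2] -> [-2, 38, 94, 10]
  [-46, -5, 15, 14, -37, -32, -23] -> [-5, 15, 14] -> [-5, 15, 14] -> [-10, 30, 28] -> [28, 30, -10]
  [-39, -41, 10, -31, 16, 23, 18, 48, 29] -> [10, 16, 23, 18, 48, 29] -> [10, 16, 23, 18, 48, 29] -> [20, 32, 46, 36, 96, 58] -> [58, 96, 36, 46, 32, 20]
  [-50, -33, -1, -39, -46, -1, -32] -> [-1, -1] -> [-1] -> [-2] -> [-2]
  [-18, 40, -7, -26, 18] -> [40, 18] -> [40, 18] -> [80, 36] -> [36, 80]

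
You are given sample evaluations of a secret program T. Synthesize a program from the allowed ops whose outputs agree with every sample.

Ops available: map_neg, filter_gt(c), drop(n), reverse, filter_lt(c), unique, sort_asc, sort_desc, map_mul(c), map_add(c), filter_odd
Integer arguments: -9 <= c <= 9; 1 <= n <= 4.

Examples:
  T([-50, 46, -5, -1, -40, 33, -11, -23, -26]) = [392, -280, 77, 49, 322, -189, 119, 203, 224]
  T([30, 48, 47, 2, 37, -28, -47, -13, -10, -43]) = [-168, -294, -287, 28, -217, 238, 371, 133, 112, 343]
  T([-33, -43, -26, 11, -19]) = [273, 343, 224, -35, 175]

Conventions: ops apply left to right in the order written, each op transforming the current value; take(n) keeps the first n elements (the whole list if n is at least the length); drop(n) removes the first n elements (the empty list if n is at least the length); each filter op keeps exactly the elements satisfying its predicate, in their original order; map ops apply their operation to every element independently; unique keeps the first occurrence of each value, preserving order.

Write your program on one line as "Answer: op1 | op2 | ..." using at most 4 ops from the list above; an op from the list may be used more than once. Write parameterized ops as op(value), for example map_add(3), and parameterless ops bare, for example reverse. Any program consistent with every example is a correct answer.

map_add(-7) | map_mul(7) | map_neg | map_add(-7)

Check, running the answer program on each example:
  [-50, 46, -5, -1, -40, 33, -11, -23, -26] -> [-57, 39, -12, -8, -47, 26, -18, -30, -33] -> [-399, 273, -84, -56, -329, 182, -126, -210, -231] -> [399, -273, 84, 56, 329, -182, 126, 210, 231] -> [392, -280, 77, 49, 322, -189, 119, 203, 224]
  [30, 48, 47, 2, 37, -28, -47, -13, -10, -43] -> [23, 41, 40, -5, 30, -35, -54, -20, -17, -50] -> [161, 287, 280, -35, 210, -245, -378, -140, -119, -350] -> [-161, -287, -280, 35, -210, 245, 378, 140, 119, 350] -> [-168, -294, -287, 28, -217, 238, 371, 133, 112, 343]
  [-33, -43, -26, 11, -19] -> [-40, -50, -33, 4, -26] -> [-280, -350, -231, 28, -182] -> [280, 350, 231, -28, 182] -> [273, 343, 224, -35, 175]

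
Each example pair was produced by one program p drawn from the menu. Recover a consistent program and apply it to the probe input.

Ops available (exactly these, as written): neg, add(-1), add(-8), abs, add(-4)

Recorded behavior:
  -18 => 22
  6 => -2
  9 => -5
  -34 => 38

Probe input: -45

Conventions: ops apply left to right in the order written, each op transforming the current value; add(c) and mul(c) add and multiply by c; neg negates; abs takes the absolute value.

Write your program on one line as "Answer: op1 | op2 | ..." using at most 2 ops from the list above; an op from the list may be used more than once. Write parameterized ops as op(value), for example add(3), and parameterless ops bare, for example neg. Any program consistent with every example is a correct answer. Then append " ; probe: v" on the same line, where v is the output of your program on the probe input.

add(-4) | neg ; probe: 49

Check, running the answer program on each example:
  -18 -> -22 -> 22
  6 -> 2 -> -2
  9 -> 5 -> -5
  -34 -> -38 -> 38
  probe: -45 -> -49 -> 49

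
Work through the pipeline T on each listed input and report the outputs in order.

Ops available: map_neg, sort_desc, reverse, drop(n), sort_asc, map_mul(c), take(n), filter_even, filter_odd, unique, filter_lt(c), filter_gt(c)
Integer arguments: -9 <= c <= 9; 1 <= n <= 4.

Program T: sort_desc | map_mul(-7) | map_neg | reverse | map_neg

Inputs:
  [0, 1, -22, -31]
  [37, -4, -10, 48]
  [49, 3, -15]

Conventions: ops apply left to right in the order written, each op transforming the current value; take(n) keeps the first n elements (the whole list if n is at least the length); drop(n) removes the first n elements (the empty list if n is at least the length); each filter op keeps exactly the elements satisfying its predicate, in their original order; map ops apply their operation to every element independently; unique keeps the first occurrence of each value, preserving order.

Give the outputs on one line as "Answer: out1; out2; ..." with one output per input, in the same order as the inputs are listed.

Execution, op by op:
  [0, 1, -22, -31] -> [1, 0, -22, -31] -> [-7, 0, 154, 217] -> [7, 0, -154, -217] -> [-217, -154, 0, 7] -> [217, 154, 0, -7]
  [37, -4, -10, 48] -> [48, 37, -4, -10] -> [-336, -259, 28, 70] -> [336, 259, -28, -70] -> [-70, -28, 259, 336] -> [70, 28, -259, -336]
  [49, 3, -15] -> [49, 3, -15] -> [-343, -21, 105] -> [343, 21, -105] -> [-105, 21, 343] -> [105, -21, -343]

[217, 154, 0, -7]; [70, 28, -259, -336]; [105, -21, -343]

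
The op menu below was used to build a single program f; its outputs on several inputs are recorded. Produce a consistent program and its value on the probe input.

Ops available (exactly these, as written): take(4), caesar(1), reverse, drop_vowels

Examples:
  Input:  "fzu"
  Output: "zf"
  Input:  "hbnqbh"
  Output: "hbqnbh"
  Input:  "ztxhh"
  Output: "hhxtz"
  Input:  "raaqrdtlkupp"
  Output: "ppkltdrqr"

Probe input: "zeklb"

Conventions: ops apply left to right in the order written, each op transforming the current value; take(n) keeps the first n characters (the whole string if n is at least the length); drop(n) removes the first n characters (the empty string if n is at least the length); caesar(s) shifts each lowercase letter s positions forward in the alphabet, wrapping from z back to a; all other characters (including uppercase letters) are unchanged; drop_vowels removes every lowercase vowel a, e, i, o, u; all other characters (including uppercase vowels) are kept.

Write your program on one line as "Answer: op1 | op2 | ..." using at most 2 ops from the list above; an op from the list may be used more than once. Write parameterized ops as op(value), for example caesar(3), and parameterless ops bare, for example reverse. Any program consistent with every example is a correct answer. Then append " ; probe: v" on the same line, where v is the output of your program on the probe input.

drop_vowels | reverse ; probe: "blkz"

Check, running the answer program on each example:
  "fzu" -> "fz" -> "zf"
  "hbnqbh" -> "hbnqbh" -> "hbqnbh"
  "ztxhh" -> "ztxhh" -> "hhxtz"
  "raaqrdtlkupp" -> "rqrdtlkpp" -> "ppkltdrqr"
  probe: "zeklb" -> "zklb" -> "blkz"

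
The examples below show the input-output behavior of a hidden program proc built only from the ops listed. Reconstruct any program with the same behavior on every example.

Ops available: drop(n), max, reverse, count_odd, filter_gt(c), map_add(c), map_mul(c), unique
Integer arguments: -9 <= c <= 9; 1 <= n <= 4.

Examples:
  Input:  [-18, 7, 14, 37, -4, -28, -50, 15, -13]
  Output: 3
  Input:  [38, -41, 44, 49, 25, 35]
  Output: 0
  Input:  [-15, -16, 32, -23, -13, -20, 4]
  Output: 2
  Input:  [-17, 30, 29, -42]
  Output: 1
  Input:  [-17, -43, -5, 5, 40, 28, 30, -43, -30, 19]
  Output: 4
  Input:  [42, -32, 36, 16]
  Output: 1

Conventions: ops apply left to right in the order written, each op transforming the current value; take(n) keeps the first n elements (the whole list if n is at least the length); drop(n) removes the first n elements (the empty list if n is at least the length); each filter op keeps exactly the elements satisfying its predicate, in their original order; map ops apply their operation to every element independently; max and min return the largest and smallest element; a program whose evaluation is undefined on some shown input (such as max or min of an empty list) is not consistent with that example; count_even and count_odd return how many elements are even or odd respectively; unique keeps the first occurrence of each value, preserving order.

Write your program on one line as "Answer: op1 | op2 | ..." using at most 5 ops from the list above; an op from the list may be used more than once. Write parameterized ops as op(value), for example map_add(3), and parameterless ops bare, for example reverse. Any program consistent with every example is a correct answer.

map_add(-6) | drop(3) | map_add(1) | reverse | count_odd

Check, running the answer program on each example:
  [-18, 7, 14, 37, -4, -28, -50, 15, -13] -> [-24, 1, 8, 31, -10, -34, -56, 9, -19] -> [31, -10, -34, -56, 9, -19] -> [32, -9, -33, -55, 10, -18] -> [-18, 10, -55, -33, -9, 32] -> 3
  [38, -41, 44, 49, 25, 35] -> [32, -47, 38, 43, 19, 29] -> [43, 19, 29] -> [44, 20, 30] -> [30, 20, 44] -> 0
  [-15, -16, 32, -23, -13, -20, 4] -> [-21, -22, 26, -29, -19, -26, -2] -> [-29, -19, -26, -2] -> [-28, -18, -25, -1] -> [-1, -25, -18, -28] -> 2
  [-17, 30, 29, -42] -> [-23, 24, 23, -48] -> [-48] -> [-47] -> [-47] -> 1
  [-17, -43, -5, 5, 40, 28, 30, -43, -30, 19] -> [-23, -49, -11, -1, 34, 22, 24, -49, -36, 13] -> [-1, 34, 22, 24, -49, -36, 13] -> [0, 35, 23, 25, -48, -35, 14] -> [14, -35, -48, 25, 23, 35, 0] -> 4
  [42, -32, 36, 16] -> [36, -38, 30, 10] -> [10] -> [11] -> [11] -> 1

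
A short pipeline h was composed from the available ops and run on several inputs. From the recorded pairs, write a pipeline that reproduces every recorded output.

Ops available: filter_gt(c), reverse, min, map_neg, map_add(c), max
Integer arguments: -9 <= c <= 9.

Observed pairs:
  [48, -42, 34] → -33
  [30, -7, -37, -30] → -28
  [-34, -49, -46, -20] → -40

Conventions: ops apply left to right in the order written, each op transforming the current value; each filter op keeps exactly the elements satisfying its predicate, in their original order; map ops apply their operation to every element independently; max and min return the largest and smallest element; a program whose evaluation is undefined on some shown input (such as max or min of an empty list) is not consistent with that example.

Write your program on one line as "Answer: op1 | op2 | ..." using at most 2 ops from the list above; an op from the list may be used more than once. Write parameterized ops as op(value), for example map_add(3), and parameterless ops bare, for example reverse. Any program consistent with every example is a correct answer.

map_add(9) | min

Check, running the answer program on each example:
  [48, -42, 34] -> [57, -33, 43] -> -33
  [30, -7, -37, -30] -> [39, 2, -28, -21] -> -28
  [-34, -49, -46, -20] -> [-25, -40, -37, -11] -> -40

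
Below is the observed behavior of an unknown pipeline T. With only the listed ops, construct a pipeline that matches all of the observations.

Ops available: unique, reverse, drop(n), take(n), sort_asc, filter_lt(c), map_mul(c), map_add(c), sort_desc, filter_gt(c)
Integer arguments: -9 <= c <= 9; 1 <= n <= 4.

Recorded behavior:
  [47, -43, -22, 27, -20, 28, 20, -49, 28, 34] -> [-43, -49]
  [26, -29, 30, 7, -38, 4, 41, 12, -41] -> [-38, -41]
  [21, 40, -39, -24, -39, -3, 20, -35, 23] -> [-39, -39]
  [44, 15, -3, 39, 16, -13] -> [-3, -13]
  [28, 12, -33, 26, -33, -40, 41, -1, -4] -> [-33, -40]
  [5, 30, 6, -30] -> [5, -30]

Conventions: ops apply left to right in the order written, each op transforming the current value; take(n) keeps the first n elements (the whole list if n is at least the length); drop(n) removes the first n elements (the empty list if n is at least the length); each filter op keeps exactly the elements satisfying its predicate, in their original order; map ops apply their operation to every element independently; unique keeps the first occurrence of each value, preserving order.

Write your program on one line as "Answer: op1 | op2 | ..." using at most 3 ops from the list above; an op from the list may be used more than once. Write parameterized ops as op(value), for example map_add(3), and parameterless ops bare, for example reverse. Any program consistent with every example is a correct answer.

sort_asc | take(2) | sort_desc

Check, running the answer program on each example:
  [47, -43, -22, 27, -20, 28, 20, -49, 28, 34] -> [-49, -43, -22, -20, 20, 27, 28, 28, 34, 47] -> [-49, -43] -> [-43, -49]
  [26, -29, 30, 7, -38, 4, 41, 12, -41] -> [-41, -38, -29, 4, 7, 12, 26, 30, 41] -> [-41, -38] -> [-38, -41]
  [21, 40, -39, -24, -39, -3, 20, -35, 23] -> [-39, -39, -35, -24, -3, 20, 21, 23, 40] -> [-39, -39] -> [-39, -39]
  [44, 15, -3, 39, 16, -13] -> [-13, -3, 15, 16, 39, 44] -> [-13, -3] -> [-3, -13]
  [28, 12, -33, 26, -33, -40, 41, -1, -4] -> [-40, -33, -33, -4, -1, 12, 26, 28, 41] -> [-40, -33] -> [-33, -40]
  [5, 30, 6, -30] -> [-30, 5, 6, 30] -> [-30, 5] -> [5, -30]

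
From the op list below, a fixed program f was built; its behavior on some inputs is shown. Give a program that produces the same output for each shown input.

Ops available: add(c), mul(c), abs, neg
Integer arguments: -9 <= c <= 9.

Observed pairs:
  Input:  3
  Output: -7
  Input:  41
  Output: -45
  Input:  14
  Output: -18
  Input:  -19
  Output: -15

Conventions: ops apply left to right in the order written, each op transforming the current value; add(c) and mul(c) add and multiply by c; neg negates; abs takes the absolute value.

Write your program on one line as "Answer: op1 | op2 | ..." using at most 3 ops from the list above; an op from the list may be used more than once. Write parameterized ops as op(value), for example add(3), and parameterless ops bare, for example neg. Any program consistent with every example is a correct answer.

add(4) | abs | neg

Check, running the answer program on each example:
  3 -> 7 -> 7 -> -7
  41 -> 45 -> 45 -> -45
  14 -> 18 -> 18 -> -18
  -19 -> -15 -> 15 -> -15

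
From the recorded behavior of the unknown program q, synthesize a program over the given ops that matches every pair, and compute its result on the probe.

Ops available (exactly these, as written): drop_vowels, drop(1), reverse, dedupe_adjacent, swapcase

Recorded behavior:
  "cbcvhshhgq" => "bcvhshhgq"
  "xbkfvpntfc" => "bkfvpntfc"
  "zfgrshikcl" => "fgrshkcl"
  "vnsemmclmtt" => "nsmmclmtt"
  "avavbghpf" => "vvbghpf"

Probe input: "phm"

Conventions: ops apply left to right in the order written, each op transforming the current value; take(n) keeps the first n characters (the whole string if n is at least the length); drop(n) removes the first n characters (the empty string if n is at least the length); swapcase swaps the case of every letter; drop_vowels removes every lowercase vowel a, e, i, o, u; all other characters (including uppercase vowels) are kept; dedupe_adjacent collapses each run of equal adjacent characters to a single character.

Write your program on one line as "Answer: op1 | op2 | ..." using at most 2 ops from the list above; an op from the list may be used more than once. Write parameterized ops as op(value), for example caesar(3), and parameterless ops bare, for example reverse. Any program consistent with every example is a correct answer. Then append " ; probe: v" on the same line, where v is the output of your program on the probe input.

drop(1) | drop_vowels ; probe: "hm"

Check, running the answer program on each example:
  "cbcvhshhgq" -> "bcvhshhgq" -> "bcvhshhgq"
  "xbkfvpntfc" -> "bkfvpntfc" -> "bkfvpntfc"
  "zfgrshikcl" -> "fgrshikcl" -> "fgrshkcl"
  "vnsemmclmtt" -> "nsemmclmtt" -> "nsmmclmtt"
  "avavbghpf" -> "vavbghpf" -> "vvbghpf"
  probe: "phm" -> "hm" -> "hm"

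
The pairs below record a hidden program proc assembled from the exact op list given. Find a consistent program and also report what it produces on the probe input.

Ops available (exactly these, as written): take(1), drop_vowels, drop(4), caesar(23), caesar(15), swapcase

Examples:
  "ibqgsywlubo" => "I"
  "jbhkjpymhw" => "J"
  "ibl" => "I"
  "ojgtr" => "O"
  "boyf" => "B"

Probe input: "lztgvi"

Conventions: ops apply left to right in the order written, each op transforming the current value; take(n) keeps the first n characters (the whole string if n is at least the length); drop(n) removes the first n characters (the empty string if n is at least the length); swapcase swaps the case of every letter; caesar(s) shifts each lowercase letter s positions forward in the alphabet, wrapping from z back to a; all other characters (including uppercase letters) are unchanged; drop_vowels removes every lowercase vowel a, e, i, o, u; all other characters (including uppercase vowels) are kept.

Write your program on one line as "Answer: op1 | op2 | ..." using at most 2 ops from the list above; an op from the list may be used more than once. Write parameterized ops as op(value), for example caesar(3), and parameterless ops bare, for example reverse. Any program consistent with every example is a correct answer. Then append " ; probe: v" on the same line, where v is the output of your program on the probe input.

take(1) | swapcase ; probe: "L"

Check, running the answer program on each example:
  "ibqgsywlubo" -> "i" -> "I"
  "jbhkjpymhw" -> "j" -> "J"
  "ibl" -> "i" -> "I"
  "ojgtr" -> "o" -> "O"
  "boyf" -> "b" -> "B"
  probe: "lztgvi" -> "l" -> "L"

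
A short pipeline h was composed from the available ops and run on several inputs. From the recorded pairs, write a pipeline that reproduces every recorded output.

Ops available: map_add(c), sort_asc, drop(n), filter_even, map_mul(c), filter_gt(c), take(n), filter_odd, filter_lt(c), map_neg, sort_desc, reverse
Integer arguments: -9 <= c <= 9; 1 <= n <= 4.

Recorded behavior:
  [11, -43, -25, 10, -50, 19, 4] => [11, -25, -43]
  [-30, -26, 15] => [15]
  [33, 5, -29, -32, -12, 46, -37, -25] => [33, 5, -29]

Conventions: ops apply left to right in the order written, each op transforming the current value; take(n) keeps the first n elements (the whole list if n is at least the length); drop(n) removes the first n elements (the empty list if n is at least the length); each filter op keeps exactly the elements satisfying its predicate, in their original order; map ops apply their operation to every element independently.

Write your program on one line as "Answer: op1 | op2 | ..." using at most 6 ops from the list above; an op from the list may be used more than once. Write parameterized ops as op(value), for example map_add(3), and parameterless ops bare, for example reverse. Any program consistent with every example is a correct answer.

map_neg | take(4) | filter_odd | sort_asc | map_neg

Check, running the answer program on each example:
  [11, -43, -25, 10, -50, 19, 4] -> [-11, 43, 25, -10, 50, -19, -4] -> [-11, 43, 25, -10] -> [-11, 43, 25] -> [-11, 25, 43] -> [11, -25, -43]
  [-30, -26, 15] -> [30, 26, -15] -> [30, 26, -15] -> [-15] -> [-15] -> [15]
  [33, 5, -29, -32, -12, 46, -37, -25] -> [-33, -5, 29, 32, 12, -46, 37, 25] -> [-33, -5, 29, 32] -> [-33, -5, 29] -> [-33, -5, 29] -> [33, 5, -29]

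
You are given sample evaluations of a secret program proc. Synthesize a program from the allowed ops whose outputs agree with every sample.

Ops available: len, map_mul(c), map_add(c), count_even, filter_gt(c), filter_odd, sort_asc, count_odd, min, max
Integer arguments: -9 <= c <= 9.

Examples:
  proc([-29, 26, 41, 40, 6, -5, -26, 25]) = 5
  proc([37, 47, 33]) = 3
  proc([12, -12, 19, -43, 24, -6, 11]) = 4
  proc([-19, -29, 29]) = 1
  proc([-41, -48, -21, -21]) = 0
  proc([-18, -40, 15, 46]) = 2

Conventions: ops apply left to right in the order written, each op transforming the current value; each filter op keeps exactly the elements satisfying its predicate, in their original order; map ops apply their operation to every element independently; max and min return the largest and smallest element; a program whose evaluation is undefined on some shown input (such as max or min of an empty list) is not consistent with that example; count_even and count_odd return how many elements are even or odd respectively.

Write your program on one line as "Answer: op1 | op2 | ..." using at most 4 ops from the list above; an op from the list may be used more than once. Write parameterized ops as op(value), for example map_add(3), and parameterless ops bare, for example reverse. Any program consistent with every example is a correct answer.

sort_asc | filter_gt(1) | len

Check, running the answer program on each example:
  [-29, 26, 41, 40, 6, -5, -26, 25] -> [-29, -26, -5, 6, 25, 26, 40, 41] -> [6, 25, 26, 40, 41] -> 5
  [37, 47, 33] -> [33, 37, 47] -> [33, 37, 47] -> 3
  [12, -12, 19, -43, 24, -6, 11] -> [-43, -12, -6, 11, 12, 19, 24] -> [11, 12, 19, 24] -> 4
  [-19, -29, 29] -> [-29, -19, 29] -> [29] -> 1
  [-41, -48, -21, -21] -> [-48, -41, -21, -21] -> [] -> 0
  [-18, -40, 15, 46] -> [-40, -18, 15, 46] -> [15, 46] -> 2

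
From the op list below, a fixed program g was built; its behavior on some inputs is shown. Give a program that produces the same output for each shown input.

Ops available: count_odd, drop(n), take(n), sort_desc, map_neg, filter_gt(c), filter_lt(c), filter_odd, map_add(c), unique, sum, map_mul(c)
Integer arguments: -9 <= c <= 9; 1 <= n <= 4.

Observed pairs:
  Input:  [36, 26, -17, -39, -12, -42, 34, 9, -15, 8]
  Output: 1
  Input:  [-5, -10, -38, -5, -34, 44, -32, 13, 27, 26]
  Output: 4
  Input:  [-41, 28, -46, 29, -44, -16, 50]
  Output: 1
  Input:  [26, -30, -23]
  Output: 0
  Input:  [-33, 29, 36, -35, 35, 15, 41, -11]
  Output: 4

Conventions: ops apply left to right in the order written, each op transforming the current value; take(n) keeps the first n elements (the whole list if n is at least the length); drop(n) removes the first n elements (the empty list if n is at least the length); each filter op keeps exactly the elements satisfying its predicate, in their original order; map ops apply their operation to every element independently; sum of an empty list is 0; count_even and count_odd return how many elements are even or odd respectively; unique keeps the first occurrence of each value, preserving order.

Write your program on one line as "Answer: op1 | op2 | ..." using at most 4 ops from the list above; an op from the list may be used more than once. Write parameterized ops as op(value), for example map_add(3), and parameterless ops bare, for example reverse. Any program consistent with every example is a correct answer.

map_neg | filter_lt(7) | count_odd

Check, running the answer program on each example:
  [36, 26, -17, -39, -12, -42, 34, 9, -15, 8] -> [-36, -26, 17, 39, 12, 42, -34, -9, 15, -8] -> [-36, -26, -34, -9, -8] -> 1
  [-5, -10, -38, -5, -34, 44, -32, 13, 27, 26] -> [5, 10, 38, 5, 34, -44, 32, -13, -27, -26] -> [5, 5, -44, -13, -27, -26] -> 4
  [-41, 28, -46, 29, -44, -16, 50] -> [41, -28, 46, -29, 44, 16, -50] -> [-28, -29, -50] -> 1
  [26, -30, -23] -> [-26, 30, 23] -> [-26] -> 0
  [-33, 29, 36, -35, 35, 15, 41, -11] -> [33, -29, -36, 35, -35, -15, -41, 11] -> [-29, -36, -35, -15, -41] -> 4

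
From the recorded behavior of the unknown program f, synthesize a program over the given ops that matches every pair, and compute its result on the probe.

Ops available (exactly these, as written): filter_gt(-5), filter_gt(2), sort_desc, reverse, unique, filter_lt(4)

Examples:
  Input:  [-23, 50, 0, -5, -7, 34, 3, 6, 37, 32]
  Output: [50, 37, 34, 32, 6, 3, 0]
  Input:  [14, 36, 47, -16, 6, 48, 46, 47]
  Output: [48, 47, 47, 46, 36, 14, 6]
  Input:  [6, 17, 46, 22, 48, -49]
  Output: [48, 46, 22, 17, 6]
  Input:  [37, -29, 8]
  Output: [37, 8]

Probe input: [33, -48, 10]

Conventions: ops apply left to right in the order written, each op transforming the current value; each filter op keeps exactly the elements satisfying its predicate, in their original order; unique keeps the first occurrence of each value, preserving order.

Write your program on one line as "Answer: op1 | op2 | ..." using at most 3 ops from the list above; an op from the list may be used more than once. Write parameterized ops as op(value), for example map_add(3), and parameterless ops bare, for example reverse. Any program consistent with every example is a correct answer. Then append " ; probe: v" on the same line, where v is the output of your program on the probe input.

filter_gt(-5) | sort_desc ; probe: [33, 10]

Check, running the answer program on each example:
  [-23, 50, 0, -5, -7, 34, 3, 6, 37, 32] -> [50, 0, 34, 3, 6, 37, 32] -> [50, 37, 34, 32, 6, 3, 0]
  [14, 36, 47, -16, 6, 48, 46, 47] -> [14, 36, 47, 6, 48, 46, 47] -> [48, 47, 47, 46, 36, 14, 6]
  [6, 17, 46, 22, 48, -49] -> [6, 17, 46, 22, 48] -> [48, 46, 22, 17, 6]
  [37, -29, 8] -> [37, 8] -> [37, 8]
  probe: [33, -48, 10] -> [33, 10] -> [33, 10]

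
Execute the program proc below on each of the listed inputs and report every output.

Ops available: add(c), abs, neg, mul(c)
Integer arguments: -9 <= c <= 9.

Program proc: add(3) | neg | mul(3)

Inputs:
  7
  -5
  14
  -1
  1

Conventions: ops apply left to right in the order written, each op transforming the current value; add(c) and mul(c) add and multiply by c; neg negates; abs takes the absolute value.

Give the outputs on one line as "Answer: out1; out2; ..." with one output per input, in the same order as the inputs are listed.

Execution, op by op:
  7 -> 10 -> -10 -> -30
  -5 -> -2 -> 2 -> 6
  14 -> 17 -> -17 -> -51
  -1 -> 2 -> -2 -> -6
  1 -> 4 -> -4 -> -12

-30; 6; -51; -6; -12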